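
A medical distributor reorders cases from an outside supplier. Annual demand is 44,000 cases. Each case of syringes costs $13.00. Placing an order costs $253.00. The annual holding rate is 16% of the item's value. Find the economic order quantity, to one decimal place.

Q* ≈ 3,271.7 cases

Holding cost H = 0.16 × $13.00 = $2.0800 per unit per year.
EOQ = √(2DS / H) = √(2 × 44,000 × 253 / 2.08).
= √(22,264,000 / 2.08) = √10,703,846.1538 ≈ 3271.673.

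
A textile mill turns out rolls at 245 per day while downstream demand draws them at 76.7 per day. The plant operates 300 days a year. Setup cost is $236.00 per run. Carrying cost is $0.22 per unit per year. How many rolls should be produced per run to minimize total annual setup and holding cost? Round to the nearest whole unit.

Q* ≈ 8,477 rolls

Annual demand D = 76.7 × 300 = 23,010.
Production build-up factor (1 − d/p) = 1 − 76.7/245 = 0.6869.
Q* = √(2DS / (H(1 − d/p))) = √(2 × 23,010 × 236 / (0.22 × 0.6869)).
= √(10,860,720 / 0.1511) ≈ 8477.327.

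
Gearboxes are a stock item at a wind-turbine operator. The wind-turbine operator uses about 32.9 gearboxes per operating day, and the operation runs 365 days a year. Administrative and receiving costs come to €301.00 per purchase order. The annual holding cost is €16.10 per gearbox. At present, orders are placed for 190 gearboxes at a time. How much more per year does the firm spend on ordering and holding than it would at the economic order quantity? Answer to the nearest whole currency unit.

Extra cost ≈ €9,765 per year

Annual demand D = 32.9 × 365 = 12,008.5.
EOQ = √(2DS/H) = √(2 × 12,008.5 × 301 / 16.1) ≈ 670.08.
Cost at Q* = (D/Q*)S + (Q*/2)H = √(2DSH) ≈ €10,788.36.
Cost at Q = 190: (12,008.5/190)×301 + (190/2)×16.1 = €19,023.99 + €1,529.50 = €20,553.49.
Excess = €20,553.49 − €10,788.36 = €9,765.13.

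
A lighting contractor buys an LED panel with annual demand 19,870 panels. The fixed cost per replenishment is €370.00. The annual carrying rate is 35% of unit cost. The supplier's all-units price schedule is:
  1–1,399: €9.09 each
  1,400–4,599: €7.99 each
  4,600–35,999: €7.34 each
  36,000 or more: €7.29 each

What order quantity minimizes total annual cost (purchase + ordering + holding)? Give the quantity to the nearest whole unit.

Holding cost per unit per year at price C is H = 0.35·C.
Candidates are each tier's EOQ (if it falls in that tier) and each price-break quantity.
Tier 1 (€9.09): EOQ = 2149.8 exceeds tier's upper bound 1399, so this tier is dominated.
EOQ at €7.99 = 2293.0 (feasible in tier 2): TC = 19,870×€7.99 + (19,870/2293.0)×370 + (2293.0/2)×0.35×€7.99 = €165,173.72.
EOQ at €7.34 = 2392.4 < 4600, so use break Q=4600: TC = 19,870×€7.34 + (19,870/4600.0)×370 + (4600.0/2)×0.35×€7.34 = €153,352.74.
EOQ at €7.29 = 2400.6 < 36000, so use break Q=36000: TC = 19,870×€7.29 + (19,870/36000.0)×370 + (36000.0/2)×0.35×€7.29 = €190,983.52.
Lowest total cost is €153,352.74 at Q = 4600.0.

Q* ≈ 4,600 panels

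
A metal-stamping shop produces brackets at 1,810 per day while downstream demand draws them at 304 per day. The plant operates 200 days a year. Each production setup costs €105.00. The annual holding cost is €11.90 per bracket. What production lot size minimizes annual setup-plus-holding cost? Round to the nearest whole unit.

Annual demand D = 304 × 200 = 60,800.
Production build-up factor (1 − d/p) = 1 − 304/1,810 = 0.8320.
Q* = √(2DS / (H(1 − d/p))) = √(2 × 60,800 × 105 / (11.9 × 0.8320)).
= √(12,768,000 / 9.9013) ≈ 1135.572.

Q* ≈ 1,136 brackets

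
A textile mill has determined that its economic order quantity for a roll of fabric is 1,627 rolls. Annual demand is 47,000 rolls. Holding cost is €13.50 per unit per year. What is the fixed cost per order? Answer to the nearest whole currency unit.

S ≈ €380

The basic EOQ model gives Q* = √(2DS/H); rearrange for the unknown.
From Q* = √(2DS/H): S = Q*²H / (2D) = 1,627² × 13.5 / (2 × 47,000) = 380.1728.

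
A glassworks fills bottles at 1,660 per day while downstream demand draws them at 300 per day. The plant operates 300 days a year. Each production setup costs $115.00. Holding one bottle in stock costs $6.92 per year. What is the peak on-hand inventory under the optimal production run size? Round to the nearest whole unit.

I_max ≈ 1,565 bottles

Annual demand D = 300 × 300 = 90,000.
Production build-up factor (1 − d/p) = 1 − 300/1,660 = 0.8193.
Q* = √(2DS / (H(1 − d/p))) = √(2 × 90,000 × 115 / (6.92 × 0.8193)).
= √(20,700,000 / 5.6694) ≈ 1910.807.
Maximum inventory = Q*(1 − d/p) = 1910.807 × 0.8193 ≈ 1565.480.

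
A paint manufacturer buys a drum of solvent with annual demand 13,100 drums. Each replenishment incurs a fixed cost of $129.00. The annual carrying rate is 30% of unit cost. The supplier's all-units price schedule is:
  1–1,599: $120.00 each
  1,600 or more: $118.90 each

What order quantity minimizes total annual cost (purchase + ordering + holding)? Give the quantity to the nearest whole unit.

Q* ≈ 306 drums

Holding cost per unit per year at price C is H = 0.30·C.
Candidates are each tier's EOQ (if it falls in that tier) and each price-break quantity.
EOQ at $120.00 = 306.4 (feasible in tier 1): TC = 13,100×$120.00 + (13,100/306.4)×129 + (306.4/2)×0.30×$120.00 = $1,583,030.54.
EOQ at $118.90 = 307.8 < 1600, so use break Q=1600: TC = 13,100×$118.90 + (13,100/1600.0)×129 + (1600.0/2)×0.30×$118.90 = $1,587,182.19.
Lowest total cost is $1,583,030.54 at Q = 306.4.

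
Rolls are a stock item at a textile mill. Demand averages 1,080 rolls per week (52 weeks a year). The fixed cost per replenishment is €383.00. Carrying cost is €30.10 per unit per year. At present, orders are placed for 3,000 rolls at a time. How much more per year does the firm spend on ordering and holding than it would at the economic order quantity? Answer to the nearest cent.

Annual demand D = 1,080 × 52 = 56,160.
EOQ = √(2DS/H) = √(2 × 56,160 × 383 / 30.1) ≈ 1195.49.
Cost at Q* = (D/Q*)S + (Q*/2)H = √(2DSH) ≈ €35,984.14.
Cost at Q = 3,000: (56,160/3,000)×383 + (3,000/2)×30.1 = €7,169.76 + €45,150.00 = €52,319.76.
Excess = €52,319.76 − €35,984.14 = €16,335.62.

Extra cost ≈ €16,335.62 per year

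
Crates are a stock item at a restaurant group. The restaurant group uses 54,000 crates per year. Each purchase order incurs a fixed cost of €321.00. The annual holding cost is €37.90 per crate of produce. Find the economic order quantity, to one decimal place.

Q* ≈ 956.4 crates

EOQ = √(2DS / H) = √(2 × 54,000 × 321 / 37.9).
= √(34,668,000 / 37.9) = √914,722.9551 ≈ 956.411.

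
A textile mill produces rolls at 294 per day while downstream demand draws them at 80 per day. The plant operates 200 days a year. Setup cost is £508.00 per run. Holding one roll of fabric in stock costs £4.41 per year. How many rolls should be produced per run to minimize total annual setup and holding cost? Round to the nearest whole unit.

Annual demand D = 80 × 200 = 16,000.
Production build-up factor (1 − d/p) = 1 − 80/294 = 0.7279.
Q* = √(2DS / (H(1 − d/p))) = √(2 × 16,000 × 508 / (4.41 × 0.7279)).
= √(16,256,000 / 3.21) ≈ 2250.372.

Q* ≈ 2,250 rolls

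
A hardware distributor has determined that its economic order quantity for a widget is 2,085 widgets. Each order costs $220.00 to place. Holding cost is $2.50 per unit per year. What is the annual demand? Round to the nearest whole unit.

The basic EOQ model gives Q* = √(2DS/H); rearrange for the unknown.
From Q* = √(2DS/H): D = Q*²H / (2S) = 2,085² × 2.5 / (2 × 220) = 24700.142.

D ≈ 24,700 widgets per year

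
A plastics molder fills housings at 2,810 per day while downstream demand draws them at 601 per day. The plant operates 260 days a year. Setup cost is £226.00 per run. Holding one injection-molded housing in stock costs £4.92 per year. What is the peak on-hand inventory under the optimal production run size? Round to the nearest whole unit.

I_max ≈ 3,359 housings

Annual demand D = 601 × 260 = 156,260.
Production build-up factor (1 − d/p) = 1 − 601/2,810 = 0.7861.
Q* = √(2DS / (H(1 − d/p))) = √(2 × 156,260 × 226 / (4.92 × 0.7861)).
= √(70,629,520 / 3.8677) ≈ 4273.325.
Maximum inventory = Q*(1 − d/p) = 4273.325 × 0.7861 ≈ 3359.350.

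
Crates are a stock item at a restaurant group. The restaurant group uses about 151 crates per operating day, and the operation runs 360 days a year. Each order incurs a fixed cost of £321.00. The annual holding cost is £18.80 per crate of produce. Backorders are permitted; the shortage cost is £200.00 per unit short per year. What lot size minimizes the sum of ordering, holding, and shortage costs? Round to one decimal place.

Q* ≈ 1,425.1 crates

Annual demand D = 151 × 360 = 54,360.
With planned backorders, Q* = √(2DS/H) · √((H+B)/B).
√(2DS/H) = √(2 × 54,360 × 321 / 18.8) = 1362.474.
√((H+B)/B) = √((18.8+200)/200) = 1.0459.
Q* ≈ 1425.073.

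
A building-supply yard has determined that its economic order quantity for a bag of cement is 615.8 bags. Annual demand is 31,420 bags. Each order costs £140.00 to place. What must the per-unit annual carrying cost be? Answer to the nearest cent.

Invert the EOQ relation Q*² = 2DS/H.
From Q* = √(2DS/H): H = 2DS / Q*² = 2 × 31,420 × 140 / 615.8² = 23.1998.

H ≈ £23.20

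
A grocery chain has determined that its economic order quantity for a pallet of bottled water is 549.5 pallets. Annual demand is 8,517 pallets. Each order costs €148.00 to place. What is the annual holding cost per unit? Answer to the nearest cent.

H ≈ €8.35

Squaring Q* = √(2DS/H) gives Q*² = 2DS/H.
From Q* = √(2DS/H): H = 2DS / Q*² = 2 × 8,517 × 148 / 549.5² = 8.3492.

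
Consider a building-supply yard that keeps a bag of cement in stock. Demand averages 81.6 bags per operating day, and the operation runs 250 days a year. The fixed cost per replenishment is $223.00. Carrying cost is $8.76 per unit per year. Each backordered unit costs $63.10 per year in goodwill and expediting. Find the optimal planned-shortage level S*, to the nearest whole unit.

S* ≈ 133 bags

Annual demand D = 81.6 × 250 = 20,400.
With planned backorders, Q* = √(2DS/H) · √((H+B)/B).
√(2DS/H) = √(2 × 20,400 × 223 / 8.76) = 1019.132.
√((H+B)/B) = √((8.76+63.1)/63.1) = 1.0672.
Q* ≈ 1087.575.
S* = Q* · H/(H+B) = 1087.575 × 8.76/71.86 ≈ 132.579.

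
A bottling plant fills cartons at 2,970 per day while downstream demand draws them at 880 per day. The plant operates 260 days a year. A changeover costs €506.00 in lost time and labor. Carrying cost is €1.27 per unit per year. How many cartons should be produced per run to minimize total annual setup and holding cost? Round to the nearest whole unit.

Annual demand D = 880 × 260 = 228,800.
Production build-up factor (1 − d/p) = 1 − 880/2,970 = 0.7037.
Q* = √(2DS / (H(1 − d/p))) = √(2 × 228,800 × 506 / (1.27 × 0.7037)).
= √(231,545,600 / 0.8937) ≈ 16096.131.

Q* ≈ 16,096 cartons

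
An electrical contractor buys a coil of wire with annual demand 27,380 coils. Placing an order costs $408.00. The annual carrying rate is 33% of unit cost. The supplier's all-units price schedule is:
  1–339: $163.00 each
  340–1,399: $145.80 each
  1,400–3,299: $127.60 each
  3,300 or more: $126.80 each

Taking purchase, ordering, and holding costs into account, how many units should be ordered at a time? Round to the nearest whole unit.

Holding cost per unit per year at price C is H = 0.33·C.
Candidates are each tier's EOQ (if it falls in that tier) and each price-break quantity.
Tier 1 ($163.00): EOQ = 644.5 exceeds tier's upper bound 339, so this tier is dominated.
EOQ at $145.80 = 681.4 (feasible in tier 2): TC = 27,380×$145.80 + (27,380/681.4)×408 + (681.4/2)×0.33×$145.80 = $4,024,790.69.
EOQ at $127.60 = 728.4 < 1400, so use break Q=1400: TC = 27,380×$127.60 + (27,380/1400.0)×408 + (1400.0/2)×0.33×$127.60 = $3,531,142.91.
EOQ at $126.80 = 730.7 < 3300, so use break Q=3300: TC = 27,380×$126.80 + (27,380/3300.0)×408 + (3300.0/2)×0.33×$126.80 = $3,544,211.76.
Lowest total cost is $3,531,142.91 at Q = 1400.0.

Q* ≈ 1,400 coils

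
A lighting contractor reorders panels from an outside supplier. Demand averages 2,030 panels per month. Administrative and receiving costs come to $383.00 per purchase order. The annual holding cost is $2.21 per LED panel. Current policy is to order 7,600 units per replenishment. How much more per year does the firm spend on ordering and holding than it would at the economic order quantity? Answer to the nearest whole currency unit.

Annual demand D = 2,030 × 12 = 24,360.
EOQ = √(2DS/H) = √(2 × 24,360 × 383 / 2.21) ≈ 2905.74.
Cost at Q* = (D/Q*)S + (Q*/2)H = √(2DSH) ≈ $6,421.69.
Cost at Q = 7,600: (24,360/7,600)×383 + (7,600/2)×2.21 = $1,227.62 + $8,398.00 = $9,625.62.
Excess = $9,625.62 − $6,421.69 = $3,203.93.

Extra cost ≈ $3,204 per year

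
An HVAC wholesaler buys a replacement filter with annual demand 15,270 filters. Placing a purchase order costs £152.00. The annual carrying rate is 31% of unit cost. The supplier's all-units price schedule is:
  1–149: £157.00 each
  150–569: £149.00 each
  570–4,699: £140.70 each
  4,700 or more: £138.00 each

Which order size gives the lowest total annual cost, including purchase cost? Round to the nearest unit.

Q* ≈ 570 filters

Holding cost per unit per year at price C is H = 0.31·C.
Evaluate total cost at each tier's feasible EOQ or, if the EOQ is below the tier, at the tier's minimum quantity.
Tier 1 (£157.00): EOQ = 308.8 exceeds tier's upper bound 149, so this tier is dominated.
EOQ at £149.00 = 317.0 (feasible in tier 2): TC = 15,270×£149.00 + (15,270/317.0)×152 + (317.0/2)×0.31×£149.00 = £2,289,873.01.
EOQ at £140.70 = 326.2 < 570, so use break Q=570: TC = 15,270×£140.70 + (15,270/570.0)×152 + (570.0/2)×0.31×£140.70 = £2,164,991.85.
EOQ at £138.00 = 329.4 < 4700, so use break Q=4700: TC = 15,270×£138.00 + (15,270/4700.0)×152 + (4700.0/2)×0.31×£138.00 = £2,208,286.84.
Lowest total cost is £2,164,991.85 at Q = 570.0.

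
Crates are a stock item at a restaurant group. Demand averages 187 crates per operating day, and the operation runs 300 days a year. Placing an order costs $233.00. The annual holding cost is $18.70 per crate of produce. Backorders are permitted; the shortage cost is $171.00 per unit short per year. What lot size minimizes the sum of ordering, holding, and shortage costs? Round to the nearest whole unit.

Annual demand D = 187 × 300 = 56,100.
With planned backorders, Q* = √(2DS/H) · √((H+B)/B).
√(2DS/H) = √(2 × 56,100 × 233 / 18.7) = 1182.371.
√((H+B)/B) = √((18.7+171)/171) = 1.0533.
Q* ≈ 1245.344.

Q* ≈ 1,245 crates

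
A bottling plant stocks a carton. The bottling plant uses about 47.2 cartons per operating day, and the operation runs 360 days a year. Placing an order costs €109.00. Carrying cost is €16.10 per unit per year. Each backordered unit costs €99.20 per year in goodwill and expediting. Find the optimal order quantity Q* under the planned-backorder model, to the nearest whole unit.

Annual demand D = 47.2 × 360 = 16,992.
With planned backorders, Q* = √(2DS/H) · √((H+B)/B).
√(2DS/H) = √(2 × 16,992 × 109 / 16.1) = 479.664.
√((H+B)/B) = √((16.1+99.2)/99.2) = 1.0781.
Q* ≈ 517.126.

Q* ≈ 517 cartons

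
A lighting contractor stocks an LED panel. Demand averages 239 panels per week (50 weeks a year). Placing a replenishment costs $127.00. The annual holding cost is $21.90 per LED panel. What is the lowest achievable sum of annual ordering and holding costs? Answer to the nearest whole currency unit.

Annual demand D = 239 × 50 = 11,950.
The optimal lot size = √(2DS/H) = √(2 × 11,950 × 127 / 21.9) ≈ 372.29.
At the optimum the two cost components are equal, so total cost = 2·(Q*/2)H = Q*·H.
Minimum total = √(2DSH) = √(2 × 11,950 × 127 × 21.9) ≈ 8153.102.

TC* ≈ $8,153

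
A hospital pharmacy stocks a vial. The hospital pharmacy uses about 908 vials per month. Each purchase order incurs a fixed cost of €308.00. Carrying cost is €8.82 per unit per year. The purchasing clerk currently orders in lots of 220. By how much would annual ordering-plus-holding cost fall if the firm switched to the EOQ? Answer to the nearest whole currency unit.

Annual demand D = 908 × 12 = 10,896.
EOQ = √(2DS/H) = √(2 × 10,896 × 308 / 8.82) ≈ 872.35.
Cost at Q* = (D/Q*)S + (Q*/2)H = √(2DSH) ≈ €7,694.11.
Cost at Q = 220: (10,896/220)×308 + (220/2)×8.82 = €15,254.40 + €970.20 = €16,224.60.
Excess = €16,224.60 − €7,694.11 = €8,530.49.

Extra cost ≈ €8,530 per year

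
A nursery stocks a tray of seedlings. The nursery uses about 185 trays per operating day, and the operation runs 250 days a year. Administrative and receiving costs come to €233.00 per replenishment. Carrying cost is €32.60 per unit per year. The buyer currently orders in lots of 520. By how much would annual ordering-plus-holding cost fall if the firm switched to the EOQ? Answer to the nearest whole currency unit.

Annual demand D = 185 × 250 = 46,250.
EOQ = √(2DS/H) = √(2 × 46,250 × 233 / 32.6) ≈ 813.09.
Cost at Q* = (D/Q*)S + (Q*/2)H = √(2DSH) ≈ €26,506.82.
Cost at Q = 520: (46,250/520)×233 + (520/2)×32.6 = €20,723.56 + €8,476.00 = €29,199.56.
Excess = €29,199.56 − €26,506.82 = €2,692.74.

Extra cost ≈ €2,693 per year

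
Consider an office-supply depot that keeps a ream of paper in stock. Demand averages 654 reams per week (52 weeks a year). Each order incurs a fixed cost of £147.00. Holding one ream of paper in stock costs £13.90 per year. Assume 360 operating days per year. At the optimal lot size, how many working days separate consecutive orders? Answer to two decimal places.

T ≈ 8.98 days

Annual demand D = 654 × 52 = 34,008.
Q* = √(2DS/H) = √(2 × 34,008 × 147 / 13.9) ≈ 848.12.
Cycle time = Q*/D × 360 = 848.12 / 34,008 × 360 ≈ 8.978 days.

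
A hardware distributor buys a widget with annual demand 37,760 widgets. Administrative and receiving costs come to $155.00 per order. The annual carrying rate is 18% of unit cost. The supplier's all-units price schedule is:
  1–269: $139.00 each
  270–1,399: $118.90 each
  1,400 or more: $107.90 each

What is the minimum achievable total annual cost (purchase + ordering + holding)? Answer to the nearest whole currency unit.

TC* ≈ $4,092,080

Holding cost per unit per year at price C is H = 0.18·C.
Candidates are each tier's EOQ (if it falls in that tier) and each price-break quantity.
Tier 1 ($139.00): EOQ = 684.0 exceeds tier's upper bound 269, so this tier is dominated.
EOQ at $118.90 = 739.6 (feasible in tier 2): TC = 37,760×$118.90 + (37,760/739.6)×155 + (739.6/2)×0.18×$118.90 = $4,505,491.93.
EOQ at $107.90 = 776.3 < 1400, so use break Q=1400: TC = 37,760×$107.90 + (37,760/1400.0)×155 + (1400.0/2)×0.18×$107.90 = $4,092,079.97.
Lowest total cost among the candidates is at Q = 1400.0.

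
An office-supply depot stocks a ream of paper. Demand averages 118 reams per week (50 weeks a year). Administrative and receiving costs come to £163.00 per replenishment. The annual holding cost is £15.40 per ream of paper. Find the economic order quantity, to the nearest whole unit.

Annual demand D = 118 × 50 = 5,900.
EOQ = √(2DS / H) = √(2 × 5,900 × 163 / 15.4).
= √(1,923,400 / 15.4) = √124,896.1039 ≈ 353.406.

Q* ≈ 353 reams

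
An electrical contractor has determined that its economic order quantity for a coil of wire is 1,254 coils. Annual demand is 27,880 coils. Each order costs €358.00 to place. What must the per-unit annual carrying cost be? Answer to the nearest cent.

H ≈ €12.69

Invert the EOQ relation Q*² = 2DS/H.
From Q* = √(2DS/H): H = 2DS / Q*² = 2 × 27,880 × 358 / 1,254² = 12.6944.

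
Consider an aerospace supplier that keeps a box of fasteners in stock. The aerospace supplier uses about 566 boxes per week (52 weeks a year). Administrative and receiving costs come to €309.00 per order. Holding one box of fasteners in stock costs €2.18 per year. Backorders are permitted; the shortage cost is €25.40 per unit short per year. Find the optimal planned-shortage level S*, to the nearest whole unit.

Annual demand D = 566 × 52 = 29,432.
With planned backorders, Q* = √(2DS/H) · √((H+B)/B).
√(2DS/H) = √(2 × 29,432 × 309 / 2.18) = 2888.523.
√((H+B)/B) = √((2.18+25.4)/25.4) = 1.0420.
Q* ≈ 3009.928.
S* = Q* · H/(H+B) = 3009.928 × 2.18/27.58 ≈ 237.913.

S* ≈ 238 boxes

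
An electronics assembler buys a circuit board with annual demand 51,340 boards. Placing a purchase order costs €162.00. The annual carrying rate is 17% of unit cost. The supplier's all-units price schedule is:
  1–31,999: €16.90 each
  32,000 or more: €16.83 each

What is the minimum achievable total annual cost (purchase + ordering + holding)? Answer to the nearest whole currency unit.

Holding cost per unit per year at price C is H = 0.17·C.
Candidates are each tier's EOQ (if it falls in that tier) and each price-break quantity.
EOQ at €16.90 = 2406.2 (feasible in tier 1): TC = 51,340×€16.90 + (51,340/2406.2)×162 + (2406.2/2)×0.17×€16.90 = €874,559.03.
EOQ at €16.83 = 2411.2 < 32000, so use break Q=32000: TC = 51,340×€16.83 + (51,340/32000.0)×162 + (32000.0/2)×0.17×€16.83 = €910,089.71.
Lowest total cost among the candidates is at Q = 2406.2.

TC* ≈ €874,559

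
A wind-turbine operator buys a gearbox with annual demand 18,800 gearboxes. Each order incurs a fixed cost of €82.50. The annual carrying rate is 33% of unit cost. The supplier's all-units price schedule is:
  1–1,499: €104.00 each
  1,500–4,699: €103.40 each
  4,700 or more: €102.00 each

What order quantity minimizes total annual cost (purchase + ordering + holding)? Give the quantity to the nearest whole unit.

Q* ≈ 301 gearboxes

Holding cost per unit per year at price C is H = 0.33·C.
For each price level, check whether its EOQ is feasible; otherwise the best quantity at that price is the breakpoint.
EOQ at €104.00 = 300.6 (feasible in tier 1): TC = 18,800×€104.00 + (18,800/300.6)×82.5 + (300.6/2)×0.33×€104.00 = €1,965,517.98.
EOQ at €103.40 = 301.5 < 1500, so use break Q=1500: TC = 18,800×€103.40 + (18,800/1500.0)×82.5 + (1500.0/2)×0.33×€103.40 = €1,970,545.50.
EOQ at €102.00 = 303.6 < 4700, so use break Q=4700: TC = 18,800×€102.00 + (18,800/4700.0)×82.5 + (4700.0/2)×0.33×€102.00 = €1,997,031.00.
Lowest total cost is €1,965,517.98 at Q = 300.6.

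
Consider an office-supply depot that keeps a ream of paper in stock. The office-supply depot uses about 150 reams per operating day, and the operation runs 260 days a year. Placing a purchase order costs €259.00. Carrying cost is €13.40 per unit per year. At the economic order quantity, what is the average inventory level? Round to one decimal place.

Average inventory ≈ 613.9 reams

Annual demand D = 150 × 260 = 39,000.
EOQ = √(2DS/H) = √(2 × 39,000 × 259 / 13.4) ≈ 1227.85.
Average inventory = Q*/2 ≈ 1227.85 / 2 = 613.924.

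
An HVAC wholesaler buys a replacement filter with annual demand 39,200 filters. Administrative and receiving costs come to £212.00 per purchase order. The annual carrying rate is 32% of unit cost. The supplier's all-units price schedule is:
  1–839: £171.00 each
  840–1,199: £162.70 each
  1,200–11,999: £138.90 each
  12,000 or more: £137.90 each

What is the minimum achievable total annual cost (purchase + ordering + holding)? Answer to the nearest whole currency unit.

Holding cost per unit per year at price C is H = 0.32·C.
Candidates are each tier's EOQ (if it falls in that tier) and each price-break quantity.
EOQ at £171.00 = 551.1 (feasible in tier 1): TC = 39,200×£171.00 + (39,200/551.1)×212 + (551.1/2)×0.32×£171.00 = £6,733,357.75.
EOQ at £162.70 = 565.0 < 840, so use break Q=840: TC = 39,200×£162.70 + (39,200/840.0)×212 + (840.0/2)×0.32×£162.70 = £6,409,600.21.
EOQ at £138.90 = 611.5 < 1200, so use break Q=1200: TC = 39,200×£138.90 + (39,200/1200.0)×212 + (1200.0/2)×0.32×£138.90 = £5,478,474.13.
EOQ at £137.90 = 613.7 < 12000, so use break Q=12000: TC = 39,200×£137.90 + (39,200/12000.0)×212 + (12000.0/2)×0.32×£137.90 = £5,671,140.53.
Lowest total cost among the candidates is at Q = 1200.0.

TC* ≈ £5,478,474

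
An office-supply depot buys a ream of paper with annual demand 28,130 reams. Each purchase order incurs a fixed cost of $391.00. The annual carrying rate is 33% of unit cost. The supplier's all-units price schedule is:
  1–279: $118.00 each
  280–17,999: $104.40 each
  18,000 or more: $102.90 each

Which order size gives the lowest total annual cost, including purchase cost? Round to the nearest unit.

Q* ≈ 799 reams

Holding cost per unit per year at price C is H = 0.33·C.
Candidates are each tier's EOQ (if it falls in that tier) and each price-break quantity.
Tier 1 ($118.00): EOQ = 751.6 exceeds tier's upper bound 279, so this tier is dominated.
EOQ at $104.40 = 799.1 (feasible in tier 2): TC = 28,130×$104.40 + (28,130/799.1)×391 + (799.1/2)×0.33×$104.40 = $2,964,301.32.
EOQ at $102.90 = 804.9 < 18000, so use break Q=18000: TC = 28,130×$102.90 + (28,130/18000.0)×391 + (18000.0/2)×0.33×$102.90 = $3,200,801.05.
Lowest total cost is $2,964,301.32 at Q = 799.1.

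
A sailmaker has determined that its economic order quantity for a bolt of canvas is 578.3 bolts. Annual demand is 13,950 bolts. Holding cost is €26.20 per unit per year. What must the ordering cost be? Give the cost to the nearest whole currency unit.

Squaring Q* = √(2DS/H) gives Q*² = 2DS/H.
From Q* = √(2DS/H): S = Q*²H / (2D) = 578.3² × 26.2 / (2 × 13,950) = 314.0534.

S ≈ €314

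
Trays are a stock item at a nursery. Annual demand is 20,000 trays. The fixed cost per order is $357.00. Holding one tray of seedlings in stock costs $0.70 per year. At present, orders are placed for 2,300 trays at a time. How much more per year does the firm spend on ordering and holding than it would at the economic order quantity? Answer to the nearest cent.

EOQ = √(2DS/H) = √(2 × 20,000 × 357 / 0.7) ≈ 4516.64.
Cost at Q* = (D/Q*)S + (Q*/2)H = √(2DSH) ≈ $3,161.65.
Cost at Q = 2,300: (20,000/2,300)×357 + (2,300/2)×0.7 = $3,104.35 + $805.00 = $3,909.35.
Excess = $3,909.35 − $3,161.65 = $747.70.

Extra cost ≈ $747.70 per year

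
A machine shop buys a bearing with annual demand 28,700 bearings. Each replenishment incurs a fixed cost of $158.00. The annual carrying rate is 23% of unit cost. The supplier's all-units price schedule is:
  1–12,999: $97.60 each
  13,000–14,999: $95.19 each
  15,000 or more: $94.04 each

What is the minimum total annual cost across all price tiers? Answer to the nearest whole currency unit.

Holding cost per unit per year at price C is H = 0.23·C.
Evaluate total cost at each tier's feasible EOQ or, if the EOQ is below the tier, at the tier's minimum quantity.
EOQ at $97.60 = 635.6 (feasible in tier 1): TC = 28,700×$97.60 + (28,700/635.6)×158 + (635.6/2)×0.23×$97.60 = $2,815,388.34.
EOQ at $95.19 = 643.6 < 13000, so use break Q=13000: TC = 28,700×$95.19 + (28,700/13000.0)×158 + (13000.0/2)×0.23×$95.19 = $2,874,610.87.
EOQ at $94.04 = 647.5 < 15000, so use break Q=15000: TC = 28,700×$94.04 + (28,700/15000.0)×158 + (15000.0/2)×0.23×$94.04 = $2,861,469.31.
Lowest total cost among the candidates is at Q = 635.6.

TC* ≈ $2,815,388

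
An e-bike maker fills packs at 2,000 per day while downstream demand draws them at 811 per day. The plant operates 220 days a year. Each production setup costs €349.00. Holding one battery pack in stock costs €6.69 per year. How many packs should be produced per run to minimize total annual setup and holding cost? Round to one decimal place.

Annual demand D = 811 × 220 = 178,420.
Production build-up factor (1 − d/p) = 1 − 811/2,000 = 0.5945.
Q* = √(2DS / (H(1 − d/p))) = √(2 × 178,420 × 349 / (6.69 × 0.5945)).
= √(124,537,160 / 3.9772) ≈ 5595.778.

Q* ≈ 5,595.8 packs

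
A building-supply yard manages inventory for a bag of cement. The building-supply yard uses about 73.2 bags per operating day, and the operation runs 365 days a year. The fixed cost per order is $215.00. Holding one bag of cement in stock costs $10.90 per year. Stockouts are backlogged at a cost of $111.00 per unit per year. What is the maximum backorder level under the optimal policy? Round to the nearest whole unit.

Annual demand D = 73.2 × 365 = 26,718.
With planned backorders, Q* = √(2DS/H) · √((H+B)/B).
√(2DS/H) = √(2 × 26,718 × 215 / 10.9) = 1026.651.
√((H+B)/B) = √((10.9+111)/111) = 1.0479.
Q* ≈ 1075.879.
S* = Q* · H/(H+B) = 1075.879 × 10.9/121.9 ≈ 96.202.

S* ≈ 96 bags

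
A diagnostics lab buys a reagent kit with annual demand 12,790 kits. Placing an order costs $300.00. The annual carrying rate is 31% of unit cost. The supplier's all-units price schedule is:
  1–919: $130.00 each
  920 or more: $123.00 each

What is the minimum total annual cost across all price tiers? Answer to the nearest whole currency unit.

TC* ≈ $1,594,880

Holding cost per unit per year at price C is H = 0.31·C.
Evaluate total cost at each tier's feasible EOQ or, if the EOQ is below the tier, at the tier's minimum quantity.
EOQ at $130.00 = 436.4 (feasible in tier 1): TC = 12,790×$130.00 + (12,790/436.4)×300 + (436.4/2)×0.31×$130.00 = $1,680,285.85.
EOQ at $123.00 = 448.6 < 920, so use break Q=920: TC = 12,790×$123.00 + (12,790/920.0)×300 + (920.0/2)×0.31×$123.00 = $1,594,880.45.
Lowest total cost among the candidates is at Q = 920.0.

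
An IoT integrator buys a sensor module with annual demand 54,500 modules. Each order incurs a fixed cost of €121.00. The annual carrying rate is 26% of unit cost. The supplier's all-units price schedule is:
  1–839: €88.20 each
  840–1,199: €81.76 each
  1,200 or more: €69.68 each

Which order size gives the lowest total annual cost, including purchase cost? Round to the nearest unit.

Holding cost per unit per year at price C is H = 0.26·C.
Candidates are each tier's EOQ (if it falls in that tier) and each price-break quantity.
EOQ at €88.20 = 758.4 (feasible in tier 1): TC = 54,500×€88.20 + (54,500/758.4)×121 + (758.4/2)×0.26×€88.20 = €4,824,291.09.
EOQ at €81.76 = 787.7 < 840, so use break Q=840: TC = 54,500×€81.76 + (54,500/840.0)×121 + (840.0/2)×0.26×€81.76 = €4,472,698.79.
EOQ at €69.68 = 853.2 < 1200, so use break Q=1200: TC = 54,500×€69.68 + (54,500/1200.0)×121 + (1200.0/2)×0.26×€69.68 = €3,813,925.50.
Lowest total cost is €3,813,925.50 at Q = 1200.0.

Q* ≈ 1,200 modules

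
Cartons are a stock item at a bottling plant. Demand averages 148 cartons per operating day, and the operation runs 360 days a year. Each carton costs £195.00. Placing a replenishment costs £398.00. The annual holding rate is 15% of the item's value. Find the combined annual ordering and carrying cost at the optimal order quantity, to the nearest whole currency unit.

TC* ≈ £35,221

Annual demand D = 148 × 360 = 53,280.
Holding cost H = 0.15 × £195.00 = £29.2500 per unit per year.
EOQ = √(2DS/H) = √(2 × 53,280 × 398 / 29.25) ≈ 1204.14.
At the optimum the two cost components are equal, so total cost = 2·(Q*/2)H = Q*·H.
Minimum total = √(2DSH) = √(2 × 53,280 × 398 × 29.25) ≈ 35220.991.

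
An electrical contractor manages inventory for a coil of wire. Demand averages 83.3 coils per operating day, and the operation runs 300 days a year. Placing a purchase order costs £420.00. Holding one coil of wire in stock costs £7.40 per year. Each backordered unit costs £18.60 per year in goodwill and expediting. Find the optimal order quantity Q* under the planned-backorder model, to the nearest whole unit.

Annual demand D = 83.3 × 300 = 24,990.
With planned backorders, Q* = √(2DS/H) · √((H+B)/B).
√(2DS/H) = √(2 × 24,990 × 420 / 7.4) = 1684.251.
√((H+B)/B) = √((7.4+18.6)/18.6) = 1.1823.
Q* ≈ 1991.302.

Q* ≈ 1,991 coils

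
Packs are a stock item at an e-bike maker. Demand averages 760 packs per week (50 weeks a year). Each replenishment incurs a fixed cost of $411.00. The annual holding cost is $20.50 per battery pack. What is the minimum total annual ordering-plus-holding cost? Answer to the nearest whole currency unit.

TC* ≈ $25,305

Annual demand D = 760 × 50 = 38,000.
EOQ = √(2DS/H) = √(2 × 38,000 × 411 / 20.5) ≈ 1234.39.
At the optimum the two cost components are equal, so total cost = 2·(Q*/2)H = Q*·H.
Minimum total = √(2DSH) = √(2 × 38,000 × 411 × 20.5) ≈ 25304.901.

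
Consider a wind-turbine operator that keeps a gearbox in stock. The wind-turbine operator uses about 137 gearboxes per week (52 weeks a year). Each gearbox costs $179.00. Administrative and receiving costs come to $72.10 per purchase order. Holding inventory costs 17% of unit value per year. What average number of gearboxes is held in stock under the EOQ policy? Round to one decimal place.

Average inventory ≈ 91.9 gearboxes

Annual demand D = 137 × 52 = 7,124.
Holding cost H = 0.17 × $179.00 = $30.4300 per unit per year.
EOQ = √(2DS/H) = √(2 × 7,124 × 72.1 / 30.43) ≈ 183.74.
Average inventory = Q*/2 ≈ 183.74 / 2 = 91.868.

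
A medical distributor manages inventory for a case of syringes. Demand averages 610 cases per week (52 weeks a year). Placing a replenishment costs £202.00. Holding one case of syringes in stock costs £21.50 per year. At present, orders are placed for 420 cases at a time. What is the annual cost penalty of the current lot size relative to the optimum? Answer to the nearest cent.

Annual demand D = 610 × 52 = 31,720.
EOQ = √(2DS/H) = √(2 × 31,720 × 202 / 21.5) ≈ 772.04.
Cost at Q* = (D/Q*)S + (Q*/2)H = √(2DSH) ≈ £16,598.79.
Cost at Q = 420: (31,720/420)×202 + (420/2)×21.5 = £15,255.81 + £4,515.00 = £19,770.81.
Excess = £19,770.81 − £16,598.79 = £3,172.02.

Extra cost ≈ £3,172.02 per year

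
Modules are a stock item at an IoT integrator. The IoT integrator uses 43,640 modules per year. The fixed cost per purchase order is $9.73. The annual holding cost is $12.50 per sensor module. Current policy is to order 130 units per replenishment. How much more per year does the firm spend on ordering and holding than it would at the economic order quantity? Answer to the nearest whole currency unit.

EOQ = √(2DS/H) = √(2 × 43,640 × 9.73 / 12.5) ≈ 260.65.
Cost at Q* = (D/Q*)S + (Q*/2)H = √(2DSH) ≈ $3,258.13.
Cost at Q = 130: (43,640/130)×9.73 + (130/2)×12.5 = $3,266.29 + $812.50 = $4,078.79.
Excess = $4,078.79 − $3,258.13 = $820.65.

Extra cost ≈ $821 per year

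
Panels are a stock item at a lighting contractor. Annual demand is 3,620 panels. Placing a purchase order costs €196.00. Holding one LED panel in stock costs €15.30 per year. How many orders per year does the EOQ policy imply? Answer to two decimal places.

N ≈ 11.89 orders per year

Q* = √(2DS/H) = √(2 × 3,620 × 196 / 15.3) ≈ 304.55.
Orders per year = D / Q* = 3,620 / 304.55 ≈ 11.887.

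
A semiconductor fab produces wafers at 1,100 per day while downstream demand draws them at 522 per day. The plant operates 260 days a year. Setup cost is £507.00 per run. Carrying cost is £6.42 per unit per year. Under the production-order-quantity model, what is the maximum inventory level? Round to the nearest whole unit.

Annual demand D = 522 × 260 = 135,720.
Production build-up factor (1 − d/p) = 1 − 522/1,100 = 0.5255.
Q* = √(2DS / (H(1 − d/p))) = √(2 × 135,720 × 507 / (6.42 × 0.5255)).
= √(137,620,080 / 3.3734) ≈ 6387.131.
Maximum inventory = Q*(1 − d/p) = 6387.131 × 0.5255 ≈ 3356.147.

I_max ≈ 3,356 wafers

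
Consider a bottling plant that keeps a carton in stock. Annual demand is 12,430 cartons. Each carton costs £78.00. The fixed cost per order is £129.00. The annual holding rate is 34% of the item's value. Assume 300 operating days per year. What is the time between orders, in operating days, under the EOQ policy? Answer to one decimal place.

Holding cost H = 0.34 × £78.00 = £26.5200 per unit per year.
The optimal lot size = √(2DS/H) = √(2 × 12,430 × 129 / 26.52) ≈ 347.74.
Cycle time = Q*/D × 300 = 347.74 / 12,430 × 300 ≈ 8.393 days.

T ≈ 8.4 days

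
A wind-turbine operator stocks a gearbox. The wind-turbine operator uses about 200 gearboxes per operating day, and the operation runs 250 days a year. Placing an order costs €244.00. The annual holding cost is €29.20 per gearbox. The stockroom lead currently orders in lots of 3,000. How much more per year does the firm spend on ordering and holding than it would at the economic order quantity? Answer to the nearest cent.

Annual demand D = 200 × 250 = 50,000.
EOQ = √(2DS/H) = √(2 × 50,000 × 244 / 29.2) ≈ 914.12.
Cost at Q* = (D/Q*)S + (Q*/2)H = √(2DSH) ≈ €26,692.32.
Cost at Q = 3,000: (50,000/3,000)×244 + (3,000/2)×29.2 = €4,066.67 + €43,800.00 = €47,866.67.
Excess = €47,866.67 − €26,692.32 = €21,174.35.

Extra cost ≈ €21,174.35 per year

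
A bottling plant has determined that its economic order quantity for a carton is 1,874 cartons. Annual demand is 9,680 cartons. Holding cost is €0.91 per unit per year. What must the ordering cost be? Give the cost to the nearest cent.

S ≈ €165.07

Invert the EOQ relation Q*² = 2DS/H.
From Q* = √(2DS/H): S = Q*²H / (2D) = 1,874² × 0.91 / (2 × 9,680) = 165.0727.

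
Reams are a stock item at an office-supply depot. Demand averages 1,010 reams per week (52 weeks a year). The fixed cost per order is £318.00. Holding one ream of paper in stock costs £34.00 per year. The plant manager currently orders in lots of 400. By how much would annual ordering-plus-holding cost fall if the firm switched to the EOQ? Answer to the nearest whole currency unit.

Annual demand D = 1,010 × 52 = 52,520.
EOQ = √(2DS/H) = √(2 × 52,520 × 318 / 34) ≈ 991.18.
Cost at Q* = (D/Q*)S + (Q*/2)H = √(2DSH) ≈ £33,700.04.
Cost at Q = 400: (52,520/400)×318 + (400/2)×34 = £41,753.40 + £6,800.00 = £48,553.40.
Excess = £48,553.40 − £33,700.04 = £14,853.36.

Extra cost ≈ £14,853 per year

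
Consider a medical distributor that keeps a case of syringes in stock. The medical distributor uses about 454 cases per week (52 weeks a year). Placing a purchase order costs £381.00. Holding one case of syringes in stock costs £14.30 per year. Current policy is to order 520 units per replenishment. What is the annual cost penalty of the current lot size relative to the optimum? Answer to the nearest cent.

Annual demand D = 454 × 52 = 23,608.
EOQ = √(2DS/H) = √(2 × 23,608 × 381 / 14.3) ≈ 1121.60.
Cost at Q* = (D/Q*)S + (Q*/2)H = √(2DSH) ≈ £16,038.92.
Cost at Q = 520: (23,608/520)×381 + (520/2)×14.3 = £17,297.40 + £3,718.00 = £21,015.40.
Excess = £21,015.40 − £16,038.92 = £4,976.48.

Extra cost ≈ £4,976.48 per year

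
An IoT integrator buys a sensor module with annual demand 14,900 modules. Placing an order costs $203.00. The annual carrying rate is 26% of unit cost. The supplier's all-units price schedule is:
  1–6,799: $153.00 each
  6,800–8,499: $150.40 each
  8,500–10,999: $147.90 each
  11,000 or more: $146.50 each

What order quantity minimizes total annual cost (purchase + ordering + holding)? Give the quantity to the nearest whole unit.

Holding cost per unit per year at price C is H = 0.26·C.
Evaluate total cost at each tier's feasible EOQ or, if the EOQ is below the tier, at the tier's minimum quantity.
EOQ at $153.00 = 390.0 (feasible in tier 1): TC = 14,900×$153.00 + (14,900/390.0)×203 + (390.0/2)×0.26×$153.00 = $2,295,212.74.
EOQ at $150.40 = 393.3 < 6800, so use break Q=6800: TC = 14,900×$150.40 + (14,900/6800.0)×203 + (6800.0/2)×0.26×$150.40 = $2,374,358.41.
EOQ at $147.90 = 396.6 < 8500, so use break Q=8500: TC = 14,900×$147.90 + (14,900/8500.0)×203 + (8500.0/2)×0.26×$147.90 = $2,367,495.35.
EOQ at $146.50 = 398.5 < 11000, so use break Q=11000: TC = 14,900×$146.50 + (14,900/11000.0)×203 + (11000.0/2)×0.26×$146.50 = $2,392,619.97.
Lowest total cost is $2,295,212.74 at Q = 390.0.

Q* ≈ 390 modules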